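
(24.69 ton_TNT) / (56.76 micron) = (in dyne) 1.82e+20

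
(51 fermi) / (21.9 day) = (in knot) 5.239e-20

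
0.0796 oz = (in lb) 0.004975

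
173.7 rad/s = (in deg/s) 9952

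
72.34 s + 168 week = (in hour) 2.822e+04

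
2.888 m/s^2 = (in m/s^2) 2.888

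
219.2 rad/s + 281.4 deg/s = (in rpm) 2140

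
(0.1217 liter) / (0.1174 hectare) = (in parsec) 3.359e-24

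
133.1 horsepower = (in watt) 9.925e+04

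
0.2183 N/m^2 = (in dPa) 2.183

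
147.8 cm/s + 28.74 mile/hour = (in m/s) 14.33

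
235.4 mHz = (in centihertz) 23.54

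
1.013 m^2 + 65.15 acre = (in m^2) 2.637e+05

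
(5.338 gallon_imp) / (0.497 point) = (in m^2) 138.4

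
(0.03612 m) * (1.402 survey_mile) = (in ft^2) 877.2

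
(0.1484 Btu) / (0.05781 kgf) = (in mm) 2.762e+05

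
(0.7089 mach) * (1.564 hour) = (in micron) 1.359e+12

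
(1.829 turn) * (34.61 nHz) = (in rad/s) 3.977e-07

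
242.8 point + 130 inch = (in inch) 133.4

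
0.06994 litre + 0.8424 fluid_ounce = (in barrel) 0.0005966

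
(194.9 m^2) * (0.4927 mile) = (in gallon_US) 4.083e+07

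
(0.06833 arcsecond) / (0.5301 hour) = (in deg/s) 9.946e-09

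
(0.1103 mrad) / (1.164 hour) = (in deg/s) 1.508e-06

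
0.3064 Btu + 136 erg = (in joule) 323.3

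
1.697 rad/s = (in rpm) 16.21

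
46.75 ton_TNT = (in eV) 1.221e+30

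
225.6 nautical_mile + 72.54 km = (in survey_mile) 304.7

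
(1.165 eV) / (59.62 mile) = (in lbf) 4.373e-25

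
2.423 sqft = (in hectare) 2.251e-05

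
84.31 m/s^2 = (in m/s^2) 84.31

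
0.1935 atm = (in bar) 0.1961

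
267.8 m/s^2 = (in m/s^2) 267.8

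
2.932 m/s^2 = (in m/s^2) 2.932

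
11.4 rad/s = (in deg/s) 653.2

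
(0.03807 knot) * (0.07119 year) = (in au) 2.939e-07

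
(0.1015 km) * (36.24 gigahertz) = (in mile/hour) 8.228e+12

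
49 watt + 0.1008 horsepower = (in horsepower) 0.1665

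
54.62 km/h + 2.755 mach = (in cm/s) 9.532e+04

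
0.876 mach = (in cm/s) 2.983e+04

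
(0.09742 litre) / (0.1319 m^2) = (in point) 2.094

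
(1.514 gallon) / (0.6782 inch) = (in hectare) 3.327e-05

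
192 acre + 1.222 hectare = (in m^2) 7.892e+05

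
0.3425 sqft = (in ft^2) 0.3425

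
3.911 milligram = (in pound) 8.622e-06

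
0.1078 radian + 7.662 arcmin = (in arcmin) 378.3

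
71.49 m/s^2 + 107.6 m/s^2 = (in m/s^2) 179.1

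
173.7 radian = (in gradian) 1.106e+04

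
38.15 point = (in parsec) 4.362e-19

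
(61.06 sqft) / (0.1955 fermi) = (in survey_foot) 9.52e+16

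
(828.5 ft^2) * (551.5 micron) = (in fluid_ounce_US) 1435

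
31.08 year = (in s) 9.801e+08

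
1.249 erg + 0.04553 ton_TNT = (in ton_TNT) 0.04553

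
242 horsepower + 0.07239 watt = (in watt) 1.805e+05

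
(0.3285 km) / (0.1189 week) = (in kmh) 0.01645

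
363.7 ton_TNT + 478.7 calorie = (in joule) 1.522e+12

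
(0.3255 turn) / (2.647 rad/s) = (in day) 8.943e-06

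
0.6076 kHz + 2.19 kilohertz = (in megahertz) 0.002798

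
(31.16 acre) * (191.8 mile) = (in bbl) 2.448e+11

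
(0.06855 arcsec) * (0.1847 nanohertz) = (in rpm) 5.862e-16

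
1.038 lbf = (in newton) 4.617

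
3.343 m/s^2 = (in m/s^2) 3.343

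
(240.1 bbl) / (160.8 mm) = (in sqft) 2555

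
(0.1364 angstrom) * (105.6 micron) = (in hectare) 1.44e-19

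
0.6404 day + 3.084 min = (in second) 5.552e+04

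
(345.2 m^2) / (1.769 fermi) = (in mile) 1.213e+14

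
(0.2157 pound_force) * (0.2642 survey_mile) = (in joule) 408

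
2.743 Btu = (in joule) 2894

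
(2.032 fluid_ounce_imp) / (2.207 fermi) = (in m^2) 2.616e+10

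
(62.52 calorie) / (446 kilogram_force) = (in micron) 5.981e+04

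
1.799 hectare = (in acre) 4.445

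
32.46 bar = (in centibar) 3246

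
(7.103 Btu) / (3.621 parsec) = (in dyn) 6.707e-09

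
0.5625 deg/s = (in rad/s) 0.009817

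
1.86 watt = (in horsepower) 0.002494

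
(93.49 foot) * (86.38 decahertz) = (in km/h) 8.861e+04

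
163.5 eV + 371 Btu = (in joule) 3.914e+05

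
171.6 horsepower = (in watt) 1.28e+05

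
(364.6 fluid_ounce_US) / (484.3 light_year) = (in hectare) 2.353e-25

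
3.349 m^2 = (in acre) 0.0008276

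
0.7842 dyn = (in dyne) 0.7842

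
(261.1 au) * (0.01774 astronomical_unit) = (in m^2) 1.037e+23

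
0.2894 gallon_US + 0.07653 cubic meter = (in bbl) 0.4882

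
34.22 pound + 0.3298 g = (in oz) 547.5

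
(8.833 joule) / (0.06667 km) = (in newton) 0.1325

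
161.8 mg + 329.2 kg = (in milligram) 3.292e+08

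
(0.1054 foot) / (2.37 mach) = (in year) 1.262e-12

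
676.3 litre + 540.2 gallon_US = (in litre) 2721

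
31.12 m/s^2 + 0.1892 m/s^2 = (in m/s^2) 31.31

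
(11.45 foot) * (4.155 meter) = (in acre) 0.003583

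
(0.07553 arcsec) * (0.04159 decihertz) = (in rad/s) 1.523e-09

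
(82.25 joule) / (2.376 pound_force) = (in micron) 7.782e+06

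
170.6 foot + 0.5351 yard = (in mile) 0.03261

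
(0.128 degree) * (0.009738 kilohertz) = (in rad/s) 0.02175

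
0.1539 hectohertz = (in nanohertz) 1.539e+10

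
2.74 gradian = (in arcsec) 8878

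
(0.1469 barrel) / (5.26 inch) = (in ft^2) 1.882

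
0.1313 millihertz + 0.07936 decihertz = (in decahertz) 0.0008067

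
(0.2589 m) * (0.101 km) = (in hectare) 0.002615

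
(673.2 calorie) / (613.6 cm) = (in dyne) 4.59e+07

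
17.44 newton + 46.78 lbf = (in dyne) 2.255e+07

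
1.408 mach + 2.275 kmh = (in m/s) 480.1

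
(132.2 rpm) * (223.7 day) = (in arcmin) 9.198e+11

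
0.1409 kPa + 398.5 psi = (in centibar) 2748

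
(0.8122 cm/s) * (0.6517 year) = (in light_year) 1.764e-11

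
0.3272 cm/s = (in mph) 0.007319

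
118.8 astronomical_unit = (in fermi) 1.777e+28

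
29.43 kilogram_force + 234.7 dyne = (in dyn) 2.886e+07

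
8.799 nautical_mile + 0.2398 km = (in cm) 1.654e+06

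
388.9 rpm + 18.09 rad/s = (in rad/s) 58.82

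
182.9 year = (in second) 5.768e+09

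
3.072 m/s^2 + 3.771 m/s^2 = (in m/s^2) 6.843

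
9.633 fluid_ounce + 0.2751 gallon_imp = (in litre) 1.536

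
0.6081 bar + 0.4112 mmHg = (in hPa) 608.6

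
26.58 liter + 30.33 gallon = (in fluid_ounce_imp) 4976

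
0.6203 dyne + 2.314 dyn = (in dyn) 2.934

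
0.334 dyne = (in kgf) 3.406e-07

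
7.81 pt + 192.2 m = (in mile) 0.1194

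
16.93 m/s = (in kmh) 60.95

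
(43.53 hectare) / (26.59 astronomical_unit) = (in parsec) 3.546e-24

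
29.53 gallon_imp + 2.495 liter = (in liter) 136.7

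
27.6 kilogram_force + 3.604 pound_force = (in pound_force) 64.45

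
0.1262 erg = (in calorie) 3.016e-09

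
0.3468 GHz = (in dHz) 3.468e+09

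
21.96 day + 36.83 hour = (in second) 2.03e+06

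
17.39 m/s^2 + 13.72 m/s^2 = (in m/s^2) 31.11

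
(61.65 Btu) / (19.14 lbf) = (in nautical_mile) 0.4125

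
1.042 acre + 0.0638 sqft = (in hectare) 0.4217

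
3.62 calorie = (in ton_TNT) 3.62e-09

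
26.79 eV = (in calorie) 1.026e-18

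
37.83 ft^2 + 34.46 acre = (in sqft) 1.501e+06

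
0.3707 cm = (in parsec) 1.201e-19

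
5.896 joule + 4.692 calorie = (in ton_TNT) 6.101e-09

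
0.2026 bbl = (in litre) 32.21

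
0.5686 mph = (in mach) 0.0007465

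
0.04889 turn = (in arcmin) 1056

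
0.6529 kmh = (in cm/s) 18.14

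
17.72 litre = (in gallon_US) 4.681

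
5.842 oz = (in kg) 0.1656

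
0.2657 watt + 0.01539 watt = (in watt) 0.2811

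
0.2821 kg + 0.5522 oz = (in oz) 10.5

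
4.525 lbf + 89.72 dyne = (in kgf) 2.053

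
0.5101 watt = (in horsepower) 0.0006841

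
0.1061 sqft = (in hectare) 9.857e-07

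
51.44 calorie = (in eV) 1.343e+21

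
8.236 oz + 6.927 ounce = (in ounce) 15.16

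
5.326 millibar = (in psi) 0.07725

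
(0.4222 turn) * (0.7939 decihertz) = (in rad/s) 0.2106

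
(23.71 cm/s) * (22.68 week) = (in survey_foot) 1.067e+07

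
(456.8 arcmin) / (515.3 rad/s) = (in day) 2.985e-09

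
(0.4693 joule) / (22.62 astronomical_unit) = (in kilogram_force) 1.414e-14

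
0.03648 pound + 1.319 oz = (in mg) 5.394e+04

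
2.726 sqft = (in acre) 6.258e-05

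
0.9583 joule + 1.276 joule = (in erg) 2.234e+07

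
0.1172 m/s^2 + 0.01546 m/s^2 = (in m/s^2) 0.1327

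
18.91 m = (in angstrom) 1.891e+11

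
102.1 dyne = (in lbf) 0.0002295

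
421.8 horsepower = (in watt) 3.145e+05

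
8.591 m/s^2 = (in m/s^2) 8.591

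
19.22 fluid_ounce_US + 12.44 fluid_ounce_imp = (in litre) 0.9219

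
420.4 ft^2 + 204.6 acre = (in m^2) 8.28e+05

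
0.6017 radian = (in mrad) 601.7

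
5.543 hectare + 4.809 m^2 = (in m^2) 5.543e+04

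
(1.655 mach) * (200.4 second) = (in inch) 4.446e+06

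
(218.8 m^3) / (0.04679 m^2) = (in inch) 1.841e+05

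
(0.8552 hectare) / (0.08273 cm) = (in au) 6.91e-05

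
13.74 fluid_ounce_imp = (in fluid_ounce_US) 13.2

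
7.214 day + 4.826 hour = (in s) 6.407e+05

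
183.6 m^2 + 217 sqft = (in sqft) 2193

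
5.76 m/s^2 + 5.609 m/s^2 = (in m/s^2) 11.37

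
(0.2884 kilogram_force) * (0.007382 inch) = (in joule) 0.0005303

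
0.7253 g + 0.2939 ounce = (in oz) 0.3195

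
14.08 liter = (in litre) 14.08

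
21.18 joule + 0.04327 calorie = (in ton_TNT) 5.105e-09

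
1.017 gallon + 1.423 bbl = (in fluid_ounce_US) 7780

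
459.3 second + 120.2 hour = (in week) 0.7162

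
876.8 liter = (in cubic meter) 0.8768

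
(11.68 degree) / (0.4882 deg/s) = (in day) 0.0002769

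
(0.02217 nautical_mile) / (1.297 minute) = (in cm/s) 52.76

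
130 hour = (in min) 7800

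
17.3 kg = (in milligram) 1.73e+07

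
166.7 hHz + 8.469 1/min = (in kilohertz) 16.67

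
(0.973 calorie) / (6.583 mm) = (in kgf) 63.06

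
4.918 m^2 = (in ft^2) 52.94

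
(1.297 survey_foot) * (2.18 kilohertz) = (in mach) 2.531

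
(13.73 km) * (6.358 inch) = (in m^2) 2217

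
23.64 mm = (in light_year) 2.499e-18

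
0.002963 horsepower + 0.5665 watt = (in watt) 2.776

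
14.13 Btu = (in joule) 1.491e+04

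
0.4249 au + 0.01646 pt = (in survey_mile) 3.95e+07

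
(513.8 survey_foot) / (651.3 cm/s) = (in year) 7.625e-07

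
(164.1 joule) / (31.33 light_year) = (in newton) 5.536e-16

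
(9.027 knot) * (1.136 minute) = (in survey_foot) 1038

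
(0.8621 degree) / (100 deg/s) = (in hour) 2.395e-06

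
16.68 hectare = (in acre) 41.22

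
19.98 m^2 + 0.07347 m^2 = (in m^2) 20.05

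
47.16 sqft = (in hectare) 0.0004381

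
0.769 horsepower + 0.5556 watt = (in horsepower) 0.7697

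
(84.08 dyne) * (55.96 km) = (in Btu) 0.0446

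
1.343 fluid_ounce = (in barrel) 0.0002498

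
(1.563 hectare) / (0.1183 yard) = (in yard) 1.58e+05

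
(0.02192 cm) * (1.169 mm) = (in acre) 6.332e-11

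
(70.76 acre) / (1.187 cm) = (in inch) 9.498e+08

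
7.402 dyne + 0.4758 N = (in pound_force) 0.107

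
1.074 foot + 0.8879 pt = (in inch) 12.9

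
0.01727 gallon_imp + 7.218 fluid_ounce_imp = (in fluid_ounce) 9.59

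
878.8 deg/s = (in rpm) 146.5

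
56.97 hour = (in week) 0.3391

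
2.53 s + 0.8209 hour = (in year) 9.379e-05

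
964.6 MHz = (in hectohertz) 9.646e+06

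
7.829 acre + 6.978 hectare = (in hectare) 10.15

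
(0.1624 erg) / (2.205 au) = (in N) 4.923e-20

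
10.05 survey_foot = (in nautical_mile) 0.001654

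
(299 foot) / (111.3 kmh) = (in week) 4.874e-06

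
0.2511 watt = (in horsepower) 0.0003367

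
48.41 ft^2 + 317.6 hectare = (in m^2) 3.176e+06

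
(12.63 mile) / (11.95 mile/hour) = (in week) 0.006291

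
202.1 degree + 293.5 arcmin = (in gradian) 230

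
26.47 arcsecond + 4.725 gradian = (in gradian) 4.733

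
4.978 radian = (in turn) 0.7923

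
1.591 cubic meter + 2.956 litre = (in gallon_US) 421.1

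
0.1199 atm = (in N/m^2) 1.215e+04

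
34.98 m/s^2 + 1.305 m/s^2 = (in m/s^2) 36.28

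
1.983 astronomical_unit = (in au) 1.983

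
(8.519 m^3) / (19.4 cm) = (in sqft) 472.7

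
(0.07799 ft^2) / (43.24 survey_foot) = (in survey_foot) 0.001804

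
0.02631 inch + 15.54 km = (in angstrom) 1.554e+14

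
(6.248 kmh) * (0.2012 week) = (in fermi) 2.112e+20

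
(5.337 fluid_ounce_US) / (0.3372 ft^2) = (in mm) 5.038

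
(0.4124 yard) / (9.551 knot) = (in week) 1.269e-07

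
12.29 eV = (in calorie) 4.706e-19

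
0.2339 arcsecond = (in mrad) 0.001134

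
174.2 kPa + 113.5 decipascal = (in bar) 1.742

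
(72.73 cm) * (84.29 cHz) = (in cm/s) 61.3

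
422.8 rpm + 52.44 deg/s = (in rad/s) 45.19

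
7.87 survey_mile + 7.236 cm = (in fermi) 1.267e+19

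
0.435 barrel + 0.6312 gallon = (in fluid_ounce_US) 2419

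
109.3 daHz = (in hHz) 10.93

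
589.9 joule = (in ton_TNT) 1.41e-07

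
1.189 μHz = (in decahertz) 1.189e-07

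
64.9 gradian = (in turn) 0.1623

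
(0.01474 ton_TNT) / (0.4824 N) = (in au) 0.0008546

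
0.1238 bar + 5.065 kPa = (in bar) 0.1744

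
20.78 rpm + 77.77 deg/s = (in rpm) 33.74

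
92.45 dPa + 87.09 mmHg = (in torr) 87.16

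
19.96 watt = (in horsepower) 0.02677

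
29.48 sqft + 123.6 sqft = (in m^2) 14.22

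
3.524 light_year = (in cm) 3.334e+18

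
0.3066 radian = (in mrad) 306.6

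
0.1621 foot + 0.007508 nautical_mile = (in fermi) 1.395e+16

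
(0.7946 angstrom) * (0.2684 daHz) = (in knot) 4.146e-10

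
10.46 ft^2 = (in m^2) 0.9718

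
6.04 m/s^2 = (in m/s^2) 6.04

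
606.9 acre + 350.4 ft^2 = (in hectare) 245.6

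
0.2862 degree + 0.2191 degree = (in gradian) 0.5614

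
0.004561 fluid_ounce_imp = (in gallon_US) 3.423e-05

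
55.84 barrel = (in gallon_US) 2345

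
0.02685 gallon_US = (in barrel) 0.0006393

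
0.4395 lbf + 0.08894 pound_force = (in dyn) 2.351e+05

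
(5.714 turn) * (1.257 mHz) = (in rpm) 0.4309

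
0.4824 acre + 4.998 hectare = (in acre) 12.83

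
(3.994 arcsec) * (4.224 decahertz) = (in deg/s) 0.04686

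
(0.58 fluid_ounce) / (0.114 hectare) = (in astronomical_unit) 1.006e-19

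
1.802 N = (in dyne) 1.802e+05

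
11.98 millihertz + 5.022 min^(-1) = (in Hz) 0.09568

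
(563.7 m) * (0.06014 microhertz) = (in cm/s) 0.00339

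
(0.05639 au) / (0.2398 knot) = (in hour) 1.899e+07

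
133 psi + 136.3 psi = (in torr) 1.393e+04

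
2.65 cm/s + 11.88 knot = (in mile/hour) 13.73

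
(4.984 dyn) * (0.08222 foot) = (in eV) 7.796e+12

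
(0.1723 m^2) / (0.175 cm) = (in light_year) 1.041e-14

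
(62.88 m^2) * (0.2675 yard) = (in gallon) 4063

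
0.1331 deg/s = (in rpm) 0.02218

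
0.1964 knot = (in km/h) 0.3637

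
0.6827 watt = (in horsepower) 0.0009155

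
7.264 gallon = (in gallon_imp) 6.049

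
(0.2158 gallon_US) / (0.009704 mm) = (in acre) 0.0208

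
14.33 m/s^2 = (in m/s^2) 14.33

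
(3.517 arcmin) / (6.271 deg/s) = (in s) 0.009347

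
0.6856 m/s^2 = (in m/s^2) 0.6856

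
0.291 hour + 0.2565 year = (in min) 1.348e+05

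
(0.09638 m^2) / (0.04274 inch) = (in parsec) 2.877e-15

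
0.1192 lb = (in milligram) 5.407e+04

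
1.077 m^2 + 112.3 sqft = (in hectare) 0.001151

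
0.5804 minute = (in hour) 0.009673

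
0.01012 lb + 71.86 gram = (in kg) 0.07645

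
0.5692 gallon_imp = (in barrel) 0.01628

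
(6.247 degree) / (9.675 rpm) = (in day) 1.246e-06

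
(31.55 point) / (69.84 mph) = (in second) 0.0003565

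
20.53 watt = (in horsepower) 0.02753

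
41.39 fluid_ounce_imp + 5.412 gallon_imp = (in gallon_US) 6.81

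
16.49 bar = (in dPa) 1.649e+07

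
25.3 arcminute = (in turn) 0.001171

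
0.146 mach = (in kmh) 179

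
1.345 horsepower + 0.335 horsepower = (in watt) 1253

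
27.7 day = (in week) 3.957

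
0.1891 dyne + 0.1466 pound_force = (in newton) 0.6521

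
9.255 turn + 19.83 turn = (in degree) 1.047e+04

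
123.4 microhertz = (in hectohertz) 1.234e-06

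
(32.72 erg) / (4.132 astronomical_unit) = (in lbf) 1.19e-18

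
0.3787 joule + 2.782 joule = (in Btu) 0.002996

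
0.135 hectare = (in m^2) 1350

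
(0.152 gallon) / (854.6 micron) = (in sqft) 7.247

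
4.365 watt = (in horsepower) 0.005854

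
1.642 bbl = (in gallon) 68.96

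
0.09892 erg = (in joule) 9.892e-09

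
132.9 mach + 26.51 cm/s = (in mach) 132.9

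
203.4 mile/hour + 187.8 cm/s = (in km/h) 334.1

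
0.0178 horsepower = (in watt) 13.27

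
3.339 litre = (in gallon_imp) 0.7345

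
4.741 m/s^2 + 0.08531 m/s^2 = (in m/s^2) 4.826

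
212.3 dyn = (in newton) 0.002123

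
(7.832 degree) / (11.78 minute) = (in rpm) 0.001847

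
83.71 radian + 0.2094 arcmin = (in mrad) 8.371e+04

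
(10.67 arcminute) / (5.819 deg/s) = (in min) 0.0005093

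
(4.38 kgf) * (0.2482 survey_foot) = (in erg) 3.249e+07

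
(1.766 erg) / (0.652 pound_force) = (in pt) 0.0001726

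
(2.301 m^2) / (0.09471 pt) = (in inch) 2.711e+06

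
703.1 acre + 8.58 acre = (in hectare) 288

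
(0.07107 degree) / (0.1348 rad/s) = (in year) 2.918e-10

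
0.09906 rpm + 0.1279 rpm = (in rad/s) 0.02377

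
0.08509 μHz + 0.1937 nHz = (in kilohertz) 8.528e-11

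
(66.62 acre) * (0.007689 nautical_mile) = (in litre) 3.839e+09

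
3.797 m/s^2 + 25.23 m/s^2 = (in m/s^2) 29.03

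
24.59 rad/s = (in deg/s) 1409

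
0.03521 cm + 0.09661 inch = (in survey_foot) 0.009206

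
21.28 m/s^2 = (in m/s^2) 21.28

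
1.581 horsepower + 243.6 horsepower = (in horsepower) 245.2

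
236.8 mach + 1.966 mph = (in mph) 1.804e+05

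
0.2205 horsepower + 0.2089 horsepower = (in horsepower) 0.4294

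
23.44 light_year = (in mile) 1.378e+14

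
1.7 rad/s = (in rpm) 16.23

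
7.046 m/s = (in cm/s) 704.6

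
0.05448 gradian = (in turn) 0.0001362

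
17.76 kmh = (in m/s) 4.933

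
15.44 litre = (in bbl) 0.09711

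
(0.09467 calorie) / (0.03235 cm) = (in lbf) 275.3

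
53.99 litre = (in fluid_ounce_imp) 1900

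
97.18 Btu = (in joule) 1.025e+05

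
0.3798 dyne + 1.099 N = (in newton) 1.099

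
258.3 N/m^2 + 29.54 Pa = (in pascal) 287.8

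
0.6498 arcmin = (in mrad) 0.189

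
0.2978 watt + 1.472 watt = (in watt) 1.77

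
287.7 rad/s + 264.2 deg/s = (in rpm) 2791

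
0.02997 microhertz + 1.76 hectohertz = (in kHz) 0.176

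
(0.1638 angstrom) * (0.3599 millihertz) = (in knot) 1.146e-14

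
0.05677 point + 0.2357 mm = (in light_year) 2.703e-20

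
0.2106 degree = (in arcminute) 12.64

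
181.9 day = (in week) 25.99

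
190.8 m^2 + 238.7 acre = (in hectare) 96.62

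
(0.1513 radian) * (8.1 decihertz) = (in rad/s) 0.1226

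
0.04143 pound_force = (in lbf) 0.04143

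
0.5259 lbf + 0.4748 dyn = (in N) 2.339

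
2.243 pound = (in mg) 1.017e+06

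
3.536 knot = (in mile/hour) 4.069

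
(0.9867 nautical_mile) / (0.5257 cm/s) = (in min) 5793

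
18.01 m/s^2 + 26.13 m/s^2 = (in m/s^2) 44.14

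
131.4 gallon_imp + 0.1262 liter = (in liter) 597.5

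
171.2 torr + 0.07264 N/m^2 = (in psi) 3.31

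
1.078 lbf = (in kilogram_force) 0.489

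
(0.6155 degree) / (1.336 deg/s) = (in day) 5.332e-06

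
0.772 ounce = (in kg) 0.02189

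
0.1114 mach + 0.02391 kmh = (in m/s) 37.94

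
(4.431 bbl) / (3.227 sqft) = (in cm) 235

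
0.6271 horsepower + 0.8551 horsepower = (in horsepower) 1.482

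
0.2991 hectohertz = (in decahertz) 2.991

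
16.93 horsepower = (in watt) 1.262e+04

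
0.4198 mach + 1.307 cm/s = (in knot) 277.9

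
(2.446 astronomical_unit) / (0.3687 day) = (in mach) 3.373e+04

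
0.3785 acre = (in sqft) 1.649e+04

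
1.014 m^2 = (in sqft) 10.91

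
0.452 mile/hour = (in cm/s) 20.21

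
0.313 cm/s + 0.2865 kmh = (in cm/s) 8.271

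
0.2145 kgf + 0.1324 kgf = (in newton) 3.402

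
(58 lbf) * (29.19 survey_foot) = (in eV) 1.433e+22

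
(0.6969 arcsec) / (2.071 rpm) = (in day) 1.803e-10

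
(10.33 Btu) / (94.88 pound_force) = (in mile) 0.01605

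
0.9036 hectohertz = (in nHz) 9.036e+10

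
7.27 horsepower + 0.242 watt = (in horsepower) 7.27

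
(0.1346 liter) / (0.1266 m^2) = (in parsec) 3.446e-20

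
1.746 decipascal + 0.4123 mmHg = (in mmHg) 0.4136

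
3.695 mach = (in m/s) 1258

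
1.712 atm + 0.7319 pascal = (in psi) 25.16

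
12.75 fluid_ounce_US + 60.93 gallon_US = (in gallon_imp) 50.82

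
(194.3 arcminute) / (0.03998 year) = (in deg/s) 2.568e-06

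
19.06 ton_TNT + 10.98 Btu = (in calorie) 1.906e+10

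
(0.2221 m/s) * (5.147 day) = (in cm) 9.877e+06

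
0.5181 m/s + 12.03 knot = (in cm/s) 670.7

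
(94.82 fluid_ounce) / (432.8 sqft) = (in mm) 0.06974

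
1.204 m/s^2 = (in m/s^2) 1.204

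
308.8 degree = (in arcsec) 1.112e+06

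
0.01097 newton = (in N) 0.01097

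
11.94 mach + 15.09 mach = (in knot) 1.789e+04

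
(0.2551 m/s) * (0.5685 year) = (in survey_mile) 2842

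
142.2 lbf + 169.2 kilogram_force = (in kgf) 233.7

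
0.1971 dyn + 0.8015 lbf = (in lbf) 0.8015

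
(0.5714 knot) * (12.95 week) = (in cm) 2.302e+08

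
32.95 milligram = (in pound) 7.264e-05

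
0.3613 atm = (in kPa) 36.61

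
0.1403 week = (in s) 8.485e+04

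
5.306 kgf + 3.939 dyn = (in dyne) 5.203e+06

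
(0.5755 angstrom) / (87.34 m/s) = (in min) 1.098e-14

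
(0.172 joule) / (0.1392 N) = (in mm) 1236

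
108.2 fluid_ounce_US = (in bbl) 0.02013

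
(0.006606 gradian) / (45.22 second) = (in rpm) 2.191e-05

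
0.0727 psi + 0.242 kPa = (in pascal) 743.2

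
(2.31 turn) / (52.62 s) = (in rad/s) 0.2758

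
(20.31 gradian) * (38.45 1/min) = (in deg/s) 11.71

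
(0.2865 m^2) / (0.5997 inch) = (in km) 0.01881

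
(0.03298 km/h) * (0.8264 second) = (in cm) 0.7571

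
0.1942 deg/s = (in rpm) 0.03237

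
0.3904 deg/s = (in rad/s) 0.006814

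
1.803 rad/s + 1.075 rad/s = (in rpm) 27.48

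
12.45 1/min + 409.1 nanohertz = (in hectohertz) 0.002075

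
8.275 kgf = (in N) 81.15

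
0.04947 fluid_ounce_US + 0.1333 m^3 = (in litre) 133.3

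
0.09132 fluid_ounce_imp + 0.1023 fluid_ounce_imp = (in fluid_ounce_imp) 0.1936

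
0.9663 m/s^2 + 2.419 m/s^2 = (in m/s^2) 3.385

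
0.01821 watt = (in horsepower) 2.442e-05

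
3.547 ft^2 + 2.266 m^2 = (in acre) 0.0006414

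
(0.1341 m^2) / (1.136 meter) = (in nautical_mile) 6.374e-05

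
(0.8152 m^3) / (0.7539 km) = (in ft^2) 0.01164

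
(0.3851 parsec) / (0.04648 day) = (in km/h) 1.065e+13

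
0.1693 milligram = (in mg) 0.1693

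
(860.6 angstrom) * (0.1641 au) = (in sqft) 2.274e+04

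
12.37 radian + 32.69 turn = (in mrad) 2.178e+05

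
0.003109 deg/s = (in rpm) 0.0005182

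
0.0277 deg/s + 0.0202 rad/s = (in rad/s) 0.02068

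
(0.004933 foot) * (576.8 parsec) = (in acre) 6.613e+12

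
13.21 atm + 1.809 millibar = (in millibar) 1.339e+04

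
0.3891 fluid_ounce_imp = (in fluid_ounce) 0.3738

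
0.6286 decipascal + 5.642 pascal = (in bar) 5.705e-05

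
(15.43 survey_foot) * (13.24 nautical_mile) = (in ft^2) 1.241e+06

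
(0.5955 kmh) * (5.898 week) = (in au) 3.944e-06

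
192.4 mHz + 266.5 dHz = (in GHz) 2.684e-08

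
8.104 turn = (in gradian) 3242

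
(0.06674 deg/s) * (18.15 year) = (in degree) 3.82e+07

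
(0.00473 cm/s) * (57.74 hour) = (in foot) 32.26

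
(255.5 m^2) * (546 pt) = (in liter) 4.921e+04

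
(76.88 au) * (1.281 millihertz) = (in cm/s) 1.473e+12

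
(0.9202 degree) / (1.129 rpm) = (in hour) 3.773e-05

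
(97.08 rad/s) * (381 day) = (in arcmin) 1.099e+13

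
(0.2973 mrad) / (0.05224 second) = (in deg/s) 0.3261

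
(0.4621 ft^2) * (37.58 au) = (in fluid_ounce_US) 8.161e+15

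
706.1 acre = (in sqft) 3.076e+07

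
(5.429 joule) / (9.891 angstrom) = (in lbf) 1.234e+09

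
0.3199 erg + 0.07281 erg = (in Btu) 3.722e-11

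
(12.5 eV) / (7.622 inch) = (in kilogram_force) 1.055e-18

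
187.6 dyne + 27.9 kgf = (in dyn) 2.736e+07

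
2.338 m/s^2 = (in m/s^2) 2.338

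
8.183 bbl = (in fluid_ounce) 4.399e+04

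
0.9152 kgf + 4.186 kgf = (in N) 50.03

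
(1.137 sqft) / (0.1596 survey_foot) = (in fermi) 2.171e+15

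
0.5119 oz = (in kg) 0.01451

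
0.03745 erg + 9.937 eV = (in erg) 0.03745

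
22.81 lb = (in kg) 10.35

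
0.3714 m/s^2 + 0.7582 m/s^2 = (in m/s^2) 1.13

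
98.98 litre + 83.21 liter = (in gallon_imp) 40.08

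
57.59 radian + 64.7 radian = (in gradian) 7785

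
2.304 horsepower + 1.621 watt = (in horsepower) 2.306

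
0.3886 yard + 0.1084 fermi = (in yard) 0.3886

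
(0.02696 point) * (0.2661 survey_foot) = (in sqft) 8.303e-06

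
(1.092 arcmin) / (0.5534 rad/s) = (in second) 0.000574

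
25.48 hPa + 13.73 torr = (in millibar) 43.79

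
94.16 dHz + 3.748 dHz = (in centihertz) 979.1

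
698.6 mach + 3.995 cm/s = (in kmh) 8.563e+05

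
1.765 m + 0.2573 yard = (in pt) 5670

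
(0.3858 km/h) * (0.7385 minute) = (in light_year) 5.019e-16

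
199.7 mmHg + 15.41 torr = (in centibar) 28.68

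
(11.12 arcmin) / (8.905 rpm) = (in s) 0.003469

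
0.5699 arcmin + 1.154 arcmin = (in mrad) 0.5015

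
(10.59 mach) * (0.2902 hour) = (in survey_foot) 1.236e+07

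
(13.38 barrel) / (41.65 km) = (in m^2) 5.107e-05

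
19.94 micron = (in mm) 0.01994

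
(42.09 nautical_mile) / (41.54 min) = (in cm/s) 3128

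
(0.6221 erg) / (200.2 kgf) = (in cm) 3.169e-09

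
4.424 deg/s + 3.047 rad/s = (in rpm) 29.83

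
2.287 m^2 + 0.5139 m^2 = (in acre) 0.0006921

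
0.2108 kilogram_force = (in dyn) 2.067e+05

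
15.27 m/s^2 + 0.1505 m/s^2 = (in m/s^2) 15.42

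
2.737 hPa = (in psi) 0.0397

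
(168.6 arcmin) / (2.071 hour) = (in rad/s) 6.578e-06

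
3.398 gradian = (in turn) 0.008495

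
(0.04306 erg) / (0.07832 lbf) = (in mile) 7.68e-12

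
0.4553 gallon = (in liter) 1.723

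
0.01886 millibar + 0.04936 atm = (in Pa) 5003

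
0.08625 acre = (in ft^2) 3757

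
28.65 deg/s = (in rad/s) 0.5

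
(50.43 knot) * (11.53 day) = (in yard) 2.826e+07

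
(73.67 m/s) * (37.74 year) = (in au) 0.5861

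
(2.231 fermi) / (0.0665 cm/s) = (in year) 1.064e-19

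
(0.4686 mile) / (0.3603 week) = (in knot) 0.006727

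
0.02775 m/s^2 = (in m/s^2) 0.02775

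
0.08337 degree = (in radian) 0.001455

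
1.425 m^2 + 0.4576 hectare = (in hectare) 0.4577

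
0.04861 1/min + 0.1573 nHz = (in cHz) 0.08102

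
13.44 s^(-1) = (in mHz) 1.344e+04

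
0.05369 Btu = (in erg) 5.665e+08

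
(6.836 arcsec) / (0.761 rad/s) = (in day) 5.041e-10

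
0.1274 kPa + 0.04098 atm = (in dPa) 4.28e+04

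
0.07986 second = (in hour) 2.218e-05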